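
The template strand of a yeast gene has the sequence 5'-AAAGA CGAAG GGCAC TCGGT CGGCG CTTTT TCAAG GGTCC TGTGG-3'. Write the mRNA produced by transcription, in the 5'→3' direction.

5'-CCACAGGACCCUUGAAAAAGCGCCGACCGAGUGCCCUUCGUCUUU-3'

RNA polymerase reads the template 3'→5' and synthesizes mRNA 5'→3' by base-pairing (A→U, T→A, G↔C). The complement of the template is TTTCTGCTTCCCGTGAGCCAGCCGCGAAAAAGTTCCCAGGACACC; antiparallel, so 5'→3' the coding strand is CCACAGGACCCTTGAAAAAGCGCCGACCGAGTGCCCTTCGTCTTT. Replace T with U for the mRNA.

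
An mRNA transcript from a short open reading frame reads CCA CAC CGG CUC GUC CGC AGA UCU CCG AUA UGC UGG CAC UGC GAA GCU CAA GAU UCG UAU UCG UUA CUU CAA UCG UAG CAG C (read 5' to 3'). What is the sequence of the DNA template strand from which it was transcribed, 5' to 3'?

5'-GCTGCTACGATTGAAGTAACGAATACGAATCTTGAGCTTCGCAGTGCCAGCATATCGGAGATCTGCGGACGAGCCGGTGTGG-3'

Replace U with T to get the coding DNA strand: CCACACCGGCTCGTCCGCAGATCTCCGATATGCTGGCACTGCGAAGCTCAAGATTCGTATTCGTTACTTCAATCGTAGCAGC. The template strand is its reverse complement (complement GGTGTGGCCGAGCAGGCGTCTAGAGGCTATACGACCGTGACGCTTCGAGTTCTAAGCATAAGCAATGAAGTTAGCATCGTCG, then reverse).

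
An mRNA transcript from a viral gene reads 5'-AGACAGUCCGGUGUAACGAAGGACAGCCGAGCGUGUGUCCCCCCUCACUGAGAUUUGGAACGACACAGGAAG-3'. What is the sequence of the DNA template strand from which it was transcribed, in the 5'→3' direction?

5'-CTTCCTGTGTCGTTCCAAATCTCAGTGAGGGGGGACACACGCTCGGCTGTCCTTCGTTACACCGGACTGTCT-3'

Replace U with T to get the coding DNA strand: AGACAGTCCGGTGTAACGAAGGACAGCCGAGCGTGTGTCCCCCCTCACTGAGATTTGGAACGACACAGGAAG. The template strand is its reverse complement (complement TCTGTCAGGCCACATTGCTTCCTGTCGGCTCGCACACAGGGGGGAGTGACTCTAAACCTTGCTGTGTCCTTC, then reverse).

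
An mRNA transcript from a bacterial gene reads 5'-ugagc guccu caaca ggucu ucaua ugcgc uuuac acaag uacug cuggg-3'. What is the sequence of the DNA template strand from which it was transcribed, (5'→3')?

5'-CCCAGCAGTACTTGTGTAAAGCGCATATGAAGACCTGTTGAGGACGCTCA-3'

Replace U with T to get the coding DNA strand: TGAGCGTCCTCAACAGGTCTTCATATGCGCTTTACACAAGTACTGCTGGG. The template strand is its reverse complement (complement ACTCGCAGGAGTTGTCCAGAAGTATACGCGAAATGTGTTCATGACGACCC, then reverse).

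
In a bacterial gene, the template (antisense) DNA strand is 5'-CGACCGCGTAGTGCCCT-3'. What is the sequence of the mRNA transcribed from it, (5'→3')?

5'-AGGGCACUACGCGGUCG-3'

RNA polymerase reads the template 3'→5' and synthesizes mRNA 5'→3' by base-pairing (A→U, T→A, G↔C). The complement of the template is GCTGGCGCATCACGGGA; antiparallel, so 5'→3' the coding strand is AGGGCACTACGCGGTCG. Replace T with U for the mRNA.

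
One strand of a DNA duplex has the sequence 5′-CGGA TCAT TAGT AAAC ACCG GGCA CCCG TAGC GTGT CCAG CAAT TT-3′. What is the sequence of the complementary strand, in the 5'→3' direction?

5'-AAATTGCTGGACACGCTACGGGTGCCCGGTGTTTACTAATGATCCG-3'

Pairing A↔T and G↔C gives GCCTAGTAATCATTTGTGGCCCGTGGGCATCGCACAGGTCGTTAAA, running 3'→5'. Reverse for the 5'→3' convention.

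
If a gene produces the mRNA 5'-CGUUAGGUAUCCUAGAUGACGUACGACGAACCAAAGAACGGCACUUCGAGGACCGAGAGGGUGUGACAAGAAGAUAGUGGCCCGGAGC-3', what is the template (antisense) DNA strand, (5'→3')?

5'-GCTCCGGGCCACTATCTTCTTGTCACACCCTCTCGGTCCTCGAAGTGCCGTTCTTTGGTTCGTCGTACGTCATCTAGGATACCTAACG-3'

Replace U with T to get the coding DNA strand: CGTTAGGTATCCTAGATGACGTACGACGAACCAAAGAACGGCACTTCGAGGACCGAGAGGGTGTGACAAGAAGATAGTGGCCCGGAGC. The template strand is its reverse complement (complement GCAATCCATAGGATCTACTGCATGCTGCTTGGTTTCTTGCCGTGAAGCTCCTGGCTCTCCCACACTGTTCTTCTATCACCGGGCCTCG, then reverse).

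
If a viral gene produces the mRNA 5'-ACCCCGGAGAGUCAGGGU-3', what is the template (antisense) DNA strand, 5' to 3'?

Replace U with T to get the coding DNA strand: ACCCCGGAGAGTCAGGGT. The template strand is its reverse complement (complement TGGGGCCTCTCAGTCCCA, then reverse).

5'-ACCCTGACTCTCCGGGGT-3'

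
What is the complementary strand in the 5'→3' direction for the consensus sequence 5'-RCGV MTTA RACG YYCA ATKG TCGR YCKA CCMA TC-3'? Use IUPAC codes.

Standard pairs A↔T, G↔C; ambiguity codes pair R↔Y, M↔K, V↔B. Complement (YGCBKAATYTGCRRGTTAMCAGCYRGMTGGKTAG), then reverse for 5'→3'.

5'-GATKGGTMGRYCGACMATTGRRCGTYTAAKBCGY-3'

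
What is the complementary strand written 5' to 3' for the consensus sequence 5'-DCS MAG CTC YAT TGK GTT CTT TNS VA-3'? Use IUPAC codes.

5'-TBSNAAAGAACMCAATRGAGCTKSGH-3'

Standard pairs A↔T, G↔C; ambiguity codes pair Y↔R, M↔K, S↔S, D↔H, V↔B, N↔N. Complement (HGSKTCGAGRTAACMCAAGAAANSBT), then reverse for 5'→3'.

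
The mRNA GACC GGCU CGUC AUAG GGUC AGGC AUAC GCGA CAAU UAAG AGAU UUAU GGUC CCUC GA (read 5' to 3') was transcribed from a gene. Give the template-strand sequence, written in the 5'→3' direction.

5'-TCGAGGGACCATAAATCTCTTAATTGTCGCGTATGCCTGACCCTATGACGAGCCGGTC-3'

Replace U with T to get the coding DNA strand: GACCGGCTCGTCATAGGGTCAGGCATACGCGACAATTAAGAGATTTATGGTCCCTCGA. The template strand is its reverse complement (complement CTGGCCGAGCAGTATCCCAGTCCGTATGCGCTGTTAATTCTCTAAATACCAGGGAGCT, then reverse).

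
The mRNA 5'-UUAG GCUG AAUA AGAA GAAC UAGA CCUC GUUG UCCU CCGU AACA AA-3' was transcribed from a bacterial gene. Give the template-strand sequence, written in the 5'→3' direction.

5′-TTTGTTACGGAGGACAACGAGGTCTAGTTCTTCTTATTCAGCCTAA-3′

Replace U with T to get the coding DNA strand: TTAGGCTGAATAAGAAGAACTAGACCTCGTTGTCCTCCGTAACAAA. The template strand is its reverse complement (complement AATCCGACTTATTCTTCTTGATCTGGAGCAACAGGAGGCATTGTTT, then reverse).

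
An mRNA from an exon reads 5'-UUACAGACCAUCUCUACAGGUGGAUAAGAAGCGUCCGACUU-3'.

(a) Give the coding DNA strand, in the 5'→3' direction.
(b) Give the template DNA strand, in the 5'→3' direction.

(a) The coding strand matches the mRNA with U→T.
(b) The template strand is the reverse complement of the coding strand.

(a) 5'-TTACAGACCATCTCTACAGGTGGATAAGAAGCGTCCGACTT-3'
(b) 5′-AAGTCGGACGCTTCTTATCCACCTGTAGAGATGGTCTGTAA-3′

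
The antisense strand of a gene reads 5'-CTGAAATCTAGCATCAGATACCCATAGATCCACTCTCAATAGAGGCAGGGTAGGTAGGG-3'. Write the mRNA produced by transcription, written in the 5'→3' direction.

5'-CCCUACCUACCCUGCCUCUAUUGAGAGUGGAUCUAUGGGUAUCUGAUGCUAGAUUUCAG-3'

The mRNA has the sequence of the coding strand (reverse complement of the template) with T→U. Reverse complement of CTGAAATCTAGCATCAGATACCCATAGATCCACTCTCAATAGAGGCAGGGTAGGTAGGG is CCCTACCTACCCTGCCTCTATTGAGAGTGGATCTATGGGTATCTGATGCTAGATTTCAG; then T→U.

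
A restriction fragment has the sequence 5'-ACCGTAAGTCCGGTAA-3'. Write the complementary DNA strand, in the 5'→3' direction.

5'-TTACCGGACTTACGGT-3'

The complement of ACCGTAAGTCCGGTAA is TGGCATTCAGGCCATT (A↔T, G↔C). DNA strands are antiparallel, so the complementary strand runs 3'→5'; reversing gives the 5'→3' form.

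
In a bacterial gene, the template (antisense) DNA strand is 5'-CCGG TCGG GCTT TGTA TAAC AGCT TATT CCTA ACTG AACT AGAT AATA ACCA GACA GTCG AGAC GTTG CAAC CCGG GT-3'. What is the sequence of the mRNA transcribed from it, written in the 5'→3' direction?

5'-ACCCGGGUUGCAACGUCUCGACUGUCUGGUUAUUAUCUAGUUCAGUUAGGAAUAAGCUGUUAUACAAAGCCCGACCGG-3'

RNA polymerase reads the template 3'→5' and synthesizes mRNA 5'→3' by base-pairing (A→U, T→A, G↔C). The complement of the template is GGCCAGCCCGAAACATATTGTCGAATAAGGATTGACTTGATCTATTATTGGTCTGTCAGCTCTGCAACGTTGGGCCCA; antiparallel, so 5'→3' the coding strand is ACCCGGGTTGCAACGTCTCGACTGTCTGGTTATTATCTAGTTCAGTTAGGAATAAGCTGTTATACAAAGCCCGACCGG. Replace T with U for the mRNA.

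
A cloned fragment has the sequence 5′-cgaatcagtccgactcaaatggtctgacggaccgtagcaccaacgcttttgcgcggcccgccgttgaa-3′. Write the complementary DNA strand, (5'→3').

Pairing A↔T and G↔C gives GCTTAGTCAGGCTGAGTTTACCAGACTGCCTGGCATCGTGGTTGCGAAAACGCGCCGGGCGGCAACTT, running 3'→5'. Reverse for the 5'→3' convention.

5'-TTCAACGGCGGGCCGCGCAAAAGCGTTGGTGCTACGGTCCGTCAGACCATTTGAGTCGGACTGATTCG-3'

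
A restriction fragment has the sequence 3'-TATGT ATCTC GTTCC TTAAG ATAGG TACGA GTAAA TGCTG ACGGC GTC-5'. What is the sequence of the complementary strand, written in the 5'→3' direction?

The strand is given 3'→5', so its complement runs 5'→3' in the same left-to-right order: pair each base A↔T, G↔C.

5'-ATACATAGAGCAAGGAATTCTATCCATGCTCATTTACGACTGCCGCAG-3'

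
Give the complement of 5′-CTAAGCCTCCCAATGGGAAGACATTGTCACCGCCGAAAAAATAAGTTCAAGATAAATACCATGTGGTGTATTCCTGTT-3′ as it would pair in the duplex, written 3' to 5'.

Base-pairing A↔T, G↔C gives the complement. The complementary strand is antiparallel, so paired with a 5'→3' strand it runs 3'→5'.

3'-GATTCGGAGGGTTACCCTTCTGTAACAGTGGCGGCTTTTTTATTCAAGTTCTATTTATGGTACACCACATAAGGACAA-5'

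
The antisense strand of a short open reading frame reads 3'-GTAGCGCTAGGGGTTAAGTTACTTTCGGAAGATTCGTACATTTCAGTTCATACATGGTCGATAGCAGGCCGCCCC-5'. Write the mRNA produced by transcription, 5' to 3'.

Reading the template 3'→5' as shown, RNA polymerase pairs each base (A→U, T→A, G↔C) to build mRNA 5'→3' directly.

5'-CAUCGCGAUCCCCAAUUCAAUGAAAGCCUUCUAAGCAUGUAAAGUCAAGUAUGUACCAGCUAUCGUCCGGCGGGG-3'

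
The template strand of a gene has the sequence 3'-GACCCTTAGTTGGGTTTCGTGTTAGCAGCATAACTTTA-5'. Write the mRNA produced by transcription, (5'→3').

5'-CUGGGAAUCAACCCAAAGCACAAUCGUCGUAUUGAAAU-3'

Reading the template 3'→5' as shown, RNA polymerase pairs each base (A→U, T→A, G↔C) to build mRNA 5'→3' directly.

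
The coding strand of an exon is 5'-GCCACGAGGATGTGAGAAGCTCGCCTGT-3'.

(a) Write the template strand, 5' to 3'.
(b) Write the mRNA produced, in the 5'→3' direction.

(a) The template strand is the reverse complement of the coding strand: complement CGGTGCTCCTACACTCTTCGAGCGGACA, then reverse.
(b) mRNA matches the coding strand with T→U.

(a) 5'-ACAGGCGAGCTTCTCACATCCTCGTGGC-3'
(b) 5'-GCCACGAGGAUGUGAGAAGCUCGCCUGU-3'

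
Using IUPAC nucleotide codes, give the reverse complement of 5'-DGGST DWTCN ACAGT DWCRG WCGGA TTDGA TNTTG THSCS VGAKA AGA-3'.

5'-TCTTMTCBSGSDACAANATCHAATCCGWCYGWHACTGTNGAWHASCCH-3'

Standard pairs A↔T, G↔C; ambiguity codes pair R↔Y, K↔M, W↔W, S↔S, D↔H, V↔B, N↔N. Complement (HCCSAHWAGNTGTCAHWGYCWGCCTAAHCTANAACADSGSBCTMTTCT), then reverse for 5'→3'.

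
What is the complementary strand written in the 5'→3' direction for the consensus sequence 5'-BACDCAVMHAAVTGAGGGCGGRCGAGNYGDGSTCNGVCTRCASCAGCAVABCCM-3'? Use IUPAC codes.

Standard pairs A↔T, G↔C; ambiguity codes pair R↔Y, M↔K, S↔S, B↔V, D↔H, N↔N. Complement (VTGHGTBKDTTBACTCCCGCCYGCTCNRCHCSAGNCBGAYGTSGTCGTBTVGGK), then reverse for 5'→3'.

5'-KGGVTBTGCTGSTGYAGBCNGASCHCRNCTCGYCCGCCCTCABTTDKBTGHGTV-3'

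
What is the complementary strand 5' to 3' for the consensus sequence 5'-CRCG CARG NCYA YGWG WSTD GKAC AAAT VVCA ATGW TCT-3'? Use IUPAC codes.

Standard pairs A↔T, G↔C; ambiguity codes pair R↔Y, K↔M, W↔W, S↔S, D↔H, V↔B, N↔N. Complement (GYGCGTYCNGRTRCWCWSAHCMTGTTTABBGTTACWAGA), then reverse for 5'→3'.

5'-AGAWCATTGBBATTTGTMCHASWCWCRTRGNCYTGCGYG-3'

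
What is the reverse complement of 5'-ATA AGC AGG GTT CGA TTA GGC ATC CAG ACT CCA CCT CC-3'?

5'-GGAGGTGGAGTCTGGATGCCTAATCGAACCCTGCTTAT-3'

Reading the sequence 3'→5' and pairing each base (A↔T, G↔C) gives the reverse complement directly.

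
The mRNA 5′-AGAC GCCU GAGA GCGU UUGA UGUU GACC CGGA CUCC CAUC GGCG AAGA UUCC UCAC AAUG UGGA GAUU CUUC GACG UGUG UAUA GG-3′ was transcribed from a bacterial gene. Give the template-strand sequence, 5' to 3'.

Replace U with T to get the coding DNA strand: AGACGCCTGAGAGCGTTTGATGTTGACCCGGACTCCCATCGGCGAAGATTCCTCACAATGTGGAGATTCTTCGACGTGTGTATAGG. The template strand is its reverse complement (complement TCTGCGGACTCTCGCAAACTACAACTGGGCCTGAGGGTAGCCGCTTCTAAGGAGTGTTACACCTCTAAGAAGCTGCACACATATCC, then reverse).

5'-CCTATACACACGTCGAAGAATCTCCACATTGTGAGGAATCTTCGCCGATGGGAGTCCGGGTCAACATCAAACGCTCTCAGGCGTCT-3'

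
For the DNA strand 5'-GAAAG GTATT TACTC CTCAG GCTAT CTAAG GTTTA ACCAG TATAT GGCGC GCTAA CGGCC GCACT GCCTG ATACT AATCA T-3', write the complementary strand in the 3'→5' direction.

3′-CTTTCCATAAATGAGGAGTCCGATAGATTCCAAATTGGTCATATACCGCGCGATTGCCGGCGTGACGGACTATGATTAGTA-5′

Base-pairing A↔T, G↔C gives the complement. The complementary strand is antiparallel, so paired with a 5'→3' strand it runs 3'→5'.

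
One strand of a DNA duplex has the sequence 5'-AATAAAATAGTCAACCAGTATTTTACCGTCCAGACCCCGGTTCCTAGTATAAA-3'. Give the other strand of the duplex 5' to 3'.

Pairing A↔T and G↔C gives TTATTTTATCAGTTGGTCATAAAATGGCAGGTCTGGGGCCAAGGATCATATTT, running 3'→5'. Reverse for the 5'→3' convention.

5'-TTTATACTAGGAACCGGGGTCTGGACGGTAAAATACTGGTTGACTATTTTATT-3'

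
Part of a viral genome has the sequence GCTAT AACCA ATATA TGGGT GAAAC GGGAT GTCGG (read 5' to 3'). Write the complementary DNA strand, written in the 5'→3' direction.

Pairing A↔T and G↔C gives CGATATTGGTTATATACCCACTTTGCCCTACAGCC, running 3'→5'. Reverse for the 5'→3' convention.

5'-CCGACATCCCGTTTCACCCATATATTGGTTATAGC-3'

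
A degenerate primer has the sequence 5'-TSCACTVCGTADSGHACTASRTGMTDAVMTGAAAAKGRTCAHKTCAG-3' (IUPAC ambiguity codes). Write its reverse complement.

5′-CTGAMDTGAYCMTTTTCAKBTHAKCAYSTAGTDCSHTACGBAGTGSA-3′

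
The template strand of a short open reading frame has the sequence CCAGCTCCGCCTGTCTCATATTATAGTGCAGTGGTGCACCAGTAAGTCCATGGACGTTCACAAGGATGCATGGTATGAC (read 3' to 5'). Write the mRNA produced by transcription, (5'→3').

5'-GGUCGAGGCGGACAGAGUAUAAUAUCACGUCACCACGUGGUCAUUCAGGUACCUGCAAGUGUUCCUACGUACCAUACUG-3'

Reading the template 3'→5' as shown, RNA polymerase pairs each base (A→U, T→A, G↔C) to build mRNA 5'→3' directly.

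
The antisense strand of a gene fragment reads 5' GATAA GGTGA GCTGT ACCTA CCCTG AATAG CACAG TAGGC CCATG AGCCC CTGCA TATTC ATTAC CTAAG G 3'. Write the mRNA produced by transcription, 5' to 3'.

5'-CCUUAGGUAAUGAAUAUGCAGGGGCUCAUGGGCCUACUGUGCUAUUCAGGGUAGGUACAGCUCACCUUAUC-3'

The mRNA has the sequence of the coding strand (reverse complement of the template) with T→U. Reverse complement of GATAAGGTGAGCTGTACCTACCCTGAATAGCACAGTAGGCCCATGAGCCCCTGCATATTCATTACCTAAGG is CCTTAGGTAATGAATATGCAGGGGCTCATGGGCCTACTGTGCTATTCAGGGTAGGTACAGCTCACCTTATC; then T→U.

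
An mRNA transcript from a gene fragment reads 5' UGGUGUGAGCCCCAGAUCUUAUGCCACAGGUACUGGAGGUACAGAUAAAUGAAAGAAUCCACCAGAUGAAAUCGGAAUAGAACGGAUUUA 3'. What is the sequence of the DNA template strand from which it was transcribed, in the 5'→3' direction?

Replace U with T to get the coding DNA strand: TGGTGTGAGCCCCAGATCTTATGCCACAGGTACTGGAGGTACAGATAAATGAAAGAATCCACCAGATGAAATCGGAATAGAACGGATTTA. The template strand is its reverse complement (complement ACCACACTCGGGGTCTAGAATACGGTGTCCATGACCTCCATGTCTATTTACTTTCTTAGGTGGTCTACTTTAGCCTTATCTTGCCTAAAT, then reverse).

5'-TAAATCCGTTCTATTCCGATTTCATCTGGTGGATTCTTTCATTTATCTGTACCTCCAGTACCTGTGGCATAAGATCTGGGGCTCACACCA-3'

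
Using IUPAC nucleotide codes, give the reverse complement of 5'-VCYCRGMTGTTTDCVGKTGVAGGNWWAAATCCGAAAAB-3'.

5'-VTTTTCGGATTTWWNCCTBCAMCBGHAAACAKCYGRGB-3'

Standard pairs A↔T, G↔C; ambiguity codes pair R↔Y, M↔K, W↔W, B↔V, D↔H, N↔N. Complement (BGRGYCKACAAAHGBCMACBTCCNWWTTTAGGCTTTTV), then reverse for 5'→3'.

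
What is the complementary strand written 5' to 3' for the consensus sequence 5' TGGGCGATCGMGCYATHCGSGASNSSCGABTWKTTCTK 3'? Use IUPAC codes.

5'-MAGAAMWAVTCGSSNSTCSCGDATRGCKCGATCGCCCA-3'

Standard pairs A↔T, G↔C; ambiguity codes pair Y↔R, M↔K, W↔W, S↔S, B↔V, H↔D, N↔N. Complement (ACCCGCTAGCKCGRTADGCSCTSNSSGCTVAWMAAGAM), then reverse for 5'→3'.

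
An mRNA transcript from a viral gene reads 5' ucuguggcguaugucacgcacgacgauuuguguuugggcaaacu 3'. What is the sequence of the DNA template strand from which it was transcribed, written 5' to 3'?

Replace U with T to get the coding DNA strand: TCTGTGGCGTATGTCACGCACGACGATTTGTGTTTGGGCAAACT. The template strand is its reverse complement (complement AGACACCGCATACAGTGCGTGCTGCTAAACACAAACCCGTTTGA, then reverse).

5'-AGTTTGCCCAAACACAAATCGTCGTGCGTGACATACGCCACAGA-3'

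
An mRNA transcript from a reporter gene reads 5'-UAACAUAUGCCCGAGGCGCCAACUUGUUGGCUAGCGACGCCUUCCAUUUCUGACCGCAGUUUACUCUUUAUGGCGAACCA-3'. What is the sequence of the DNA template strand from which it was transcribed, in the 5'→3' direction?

5′-TGGTTCGCCATAAAGAGTAAACTGCGGTCAGAAATGGAAGGCGTCGCTAGCCAACAAGTTGGCGCCTCGGGCATATGTTA-3′

Replace U with T to get the coding DNA strand: TAACATATGCCCGAGGCGCCAACTTGTTGGCTAGCGACGCCTTCCATTTCTGACCGCAGTTTACTCTTTATGGCGAACCA. The template strand is its reverse complement (complement ATTGTATACGGGCTCCGCGGTTGAACAACCGATCGCTGCGGAAGGTAAAGACTGGCGTCAAATGAGAAATACCGCTTGGT, then reverse).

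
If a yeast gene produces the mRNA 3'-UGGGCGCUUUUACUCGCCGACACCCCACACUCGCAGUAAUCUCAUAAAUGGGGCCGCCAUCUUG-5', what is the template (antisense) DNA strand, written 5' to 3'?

5'-ACCCGCGAAAATGAGCGGCTGTGGGGTGTGAGCGTCATTAGAGTATTTACCCCGGCGGTAGAAC-3'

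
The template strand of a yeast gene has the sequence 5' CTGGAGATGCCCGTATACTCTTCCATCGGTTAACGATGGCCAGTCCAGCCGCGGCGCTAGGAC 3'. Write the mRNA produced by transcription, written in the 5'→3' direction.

The mRNA has the sequence of the coding strand (reverse complement of the template) with T→U. Reverse complement of CTGGAGATGCCCGTATACTCTTCCATCGGTTAACGATGGCCAGTCCAGCCGCGGCGCTAGGAC is GTCCTAGCGCCGCGGCTGGACTGGCCATCGTTAACCGATGGAAGAGTATACGGGCATCTCCAG; then T→U.

5'-GUCCUAGCGCCGCGGCUGGACUGGCCAUCGUUAACCGAUGGAAGAGUAUACGGGCAUCUCCAG-3'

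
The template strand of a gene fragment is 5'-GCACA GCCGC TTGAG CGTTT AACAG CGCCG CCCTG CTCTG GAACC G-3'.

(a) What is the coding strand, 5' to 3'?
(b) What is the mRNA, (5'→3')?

(a) The coding strand is the reverse complement of the template: complement CGTGTCGGCGAACTCGCAAATTGTCGCGGCGGGACGAGACCTTGGC, then reverse.
(b) mRNA has the coding-strand sequence with T→U.

(a) 5′-CGGTTCCAGAGCAGGGCGGCGCTGTTAAACGCTCAAGCGGCTGTGC-3′
(b) 5'-CGGUUCCAGAGCAGGGCGGCGCUGUUAAACGCUCAAGCGGCUGUGC-3'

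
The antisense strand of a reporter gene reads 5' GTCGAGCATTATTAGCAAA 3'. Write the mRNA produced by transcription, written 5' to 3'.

5'-UUUGCUAAUAAUGCUCGAC-3'

The mRNA has the sequence of the coding strand (reverse complement of the template) with T→U. Reverse complement of GTCGAGCATTATTAGCAAA is TTTGCTAATAATGCTCGAC; then T→U.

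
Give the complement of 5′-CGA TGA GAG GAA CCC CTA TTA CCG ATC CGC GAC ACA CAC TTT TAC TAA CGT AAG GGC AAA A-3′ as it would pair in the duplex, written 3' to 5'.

3'-GCTACTCTCCTTGGGGATAATGGCTAGGCGCTGTGTGTGAAAATGATTGCATTCCCGTTTT-5'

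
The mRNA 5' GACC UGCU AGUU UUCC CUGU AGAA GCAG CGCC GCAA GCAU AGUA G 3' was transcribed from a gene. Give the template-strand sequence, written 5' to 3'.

5'-CTACTATGCTTGCGGCGCTGCTTCTACAGGGAAAACTAGCAGGTC-3'

Replace U with T to get the coding DNA strand: GACCTGCTAGTTTTCCCTGTAGAAGCAGCGCCGCAAGCATAGTAG. The template strand is its reverse complement (complement CTGGACGATCAAAAGGGACATCTTCGTCGCGGCGTTCGTATCATC, then reverse).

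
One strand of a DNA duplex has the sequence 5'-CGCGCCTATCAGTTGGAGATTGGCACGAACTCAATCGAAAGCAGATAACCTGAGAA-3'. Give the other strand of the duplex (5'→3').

5′-TTCTCAGGTTATCTGCTTTCGATTGAGTTCGTGCCAATCTCCAACTGATAGGCGCG-3′

The complement of CGCGCCTATCAGTTGGAGATTGGCACGAACTCAATCGAAAGCAGATAACCTGAGAA is GCGCGGATAGTCAACCTCTAACCGTGCTTGAGTTAGCTTTCGTCTATTGGACTCTT (A↔T, G↔C). DNA strands are antiparallel, so the complementary strand runs 3'→5'; reversing gives the 5'→3' form.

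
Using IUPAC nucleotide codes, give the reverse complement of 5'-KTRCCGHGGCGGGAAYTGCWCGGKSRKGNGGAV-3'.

Standard pairs A↔T, G↔C; ambiguity codes pair R↔Y, K↔M, W↔W, S↔S, H↔D, V↔B, N↔N. Complement (MAYGGCDCCGCCCTTRACGWGCCMSYMCNCCTB), then reverse for 5'→3'.

5'-BTCCNCMYSMCCGWGCARTTCCCGCCDCGGYAM-3'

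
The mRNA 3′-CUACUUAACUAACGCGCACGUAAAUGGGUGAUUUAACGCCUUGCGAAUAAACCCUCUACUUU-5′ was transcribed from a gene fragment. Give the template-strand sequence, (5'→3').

5'-GATGAATTGATTGCGCGTGCATTTACCCACTAAATTGCGGAACGCTTATTTGGGAGATGAAA-3'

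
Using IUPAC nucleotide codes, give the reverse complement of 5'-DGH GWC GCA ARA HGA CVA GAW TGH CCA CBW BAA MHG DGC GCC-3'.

Standard pairs A↔T, G↔C; ambiguity codes pair R↔Y, M↔K, W↔W, B↔V, D↔H. Complement (HCDCWGCGTTYTDCTGBTCTWACDGGTGVWVTTKDCHCGCGG), then reverse for 5'→3'.

5′-GGCGCHCDKTTVWVGTGGDCAWTCTBGTCDTYTTGCGWCDCH-3′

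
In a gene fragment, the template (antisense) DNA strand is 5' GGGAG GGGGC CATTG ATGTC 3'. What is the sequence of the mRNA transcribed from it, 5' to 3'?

5′-GACAUCAAUGGCCCCCUCCC-3′

RNA polymerase reads the template 3'→5' and synthesizes mRNA 5'→3' by base-pairing (A→U, T→A, G↔C). The complement of the template is CCCTCCCCCGGTAACTACAG; antiparallel, so 5'→3' the coding strand is GACATCAATGGCCCCCTCCC. Replace T with U for the mRNA.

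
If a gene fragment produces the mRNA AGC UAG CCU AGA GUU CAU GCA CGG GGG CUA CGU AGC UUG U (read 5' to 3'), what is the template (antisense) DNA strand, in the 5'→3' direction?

5'-ACAAGCTACGTAGCCCCCGTGCATGAACTCTAGGCTAGCT-3'

Replace U with T to get the coding DNA strand: AGCTAGCCTAGAGTTCATGCACGGGGGCTACGTAGCTTGT. The template strand is its reverse complement (complement TCGATCGGATCTCAAGTACGTGCCCCCGATGCATCGAACA, then reverse).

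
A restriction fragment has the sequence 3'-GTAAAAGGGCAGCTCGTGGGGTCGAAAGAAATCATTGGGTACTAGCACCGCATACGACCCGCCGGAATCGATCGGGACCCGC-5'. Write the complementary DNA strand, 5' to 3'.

5'-CATTTTCCCGTCGAGCACCCCAGCTTTCTTTAGTAACCCATGATCGTGGCGTATGCTGGGCGGCCTTAGCTAGCCCTGGGCG-3'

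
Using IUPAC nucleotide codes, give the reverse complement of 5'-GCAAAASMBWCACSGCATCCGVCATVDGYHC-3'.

5′-GDRCHBATGBCGGATGCSGTGWVKSTTTTGC-3′

Standard pairs A↔T, G↔C; ambiguity codes pair Y↔R, M↔K, W↔W, S↔S, B↔V, D↔H. Complement (CGTTTTSKVWGTGSCGTAGGCBGTABHCRDG), then reverse for 5'→3'.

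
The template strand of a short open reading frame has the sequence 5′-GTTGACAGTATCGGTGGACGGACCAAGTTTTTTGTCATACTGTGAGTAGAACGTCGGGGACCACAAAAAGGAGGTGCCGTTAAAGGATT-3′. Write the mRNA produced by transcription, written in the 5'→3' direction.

RNA polymerase reads the template 3'→5' and synthesizes mRNA 5'→3' by base-pairing (A→U, T→A, G↔C). The complement of the template is CAACTGTCATAGCCACCTGCCTGGTTCAAAAAACAGTATGACACTCATCTTGCAGCCCCTGGTGTTTTTCCTCCACGGCAATTTCCTAA; antiparallel, so 5'→3' the coding strand is AATCCTTTAACGGCACCTCCTTTTTGTGGTCCCCGACGTTCTACTCACAGTATGACAAAAAACTTGGTCCGTCCACCGATACTGTCAAC. Replace T with U for the mRNA.

5'-AAUCCUUUAACGGCACCUCCUUUUUGUGGUCCCCGACGUUCUACUCACAGUAUGACAAAAAACUUGGUCCGUCCACCGAUACUGUCAAC-3'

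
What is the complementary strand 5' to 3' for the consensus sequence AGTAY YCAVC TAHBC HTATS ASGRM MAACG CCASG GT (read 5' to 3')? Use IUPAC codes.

Standard pairs A↔T, G↔C; ambiguity codes pair R↔Y, M↔K, S↔S, B↔V, H↔D. Complement (TCATRRGTBGATDVGDATASTSCYKKTTGCGGTSCCA), then reverse for 5'→3'.

5′-ACCSTGGCGTTKKYCSTSATADGVDTAGBTGRRTACT-3′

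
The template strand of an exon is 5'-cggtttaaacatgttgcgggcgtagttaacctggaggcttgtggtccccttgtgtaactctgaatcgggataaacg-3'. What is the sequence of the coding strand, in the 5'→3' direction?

5'-CGTTTATCCCGATTCAGAGTTACACAAGGGGACCACAAGCCTCCAGGTTAACTACGCCCGCAACATGTTTAAACCG-3'

The coding strand is complementary and antiparallel to the template: take the complement (A↔T, G↔C) and reverse.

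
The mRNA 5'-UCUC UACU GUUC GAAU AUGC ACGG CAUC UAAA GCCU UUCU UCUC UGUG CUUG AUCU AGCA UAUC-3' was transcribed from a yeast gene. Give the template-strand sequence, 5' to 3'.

5'-GATATGCTAGATCAAGCACAGAGAAGAAAGGCTTTAGATGCCGTGCATATTCGAACAGTAGAGA-3'

Replace U with T to get the coding DNA strand: TCTCTACTGTTCGAATATGCACGGCATCTAAAGCCTTTCTTCTCTGTGCTTGATCTAGCATATC. The template strand is its reverse complement (complement AGAGATGACAAGCTTATACGTGCCGTAGATTTCGGAAAGAAGAGACACGAACTAGATCGTATAG, then reverse).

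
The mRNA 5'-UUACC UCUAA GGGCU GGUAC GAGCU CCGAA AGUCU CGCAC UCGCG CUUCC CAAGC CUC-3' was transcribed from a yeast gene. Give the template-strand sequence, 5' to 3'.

5'-GAGGCTTGGGAAGCGCGAGTGCGAGACTTTCGGAGCTCGTACCAGCCCTTAGAGGTAA-3'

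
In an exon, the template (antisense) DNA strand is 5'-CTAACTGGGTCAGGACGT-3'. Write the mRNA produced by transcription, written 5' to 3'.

5'-ACGUCCUGACCCAGUUAG-3'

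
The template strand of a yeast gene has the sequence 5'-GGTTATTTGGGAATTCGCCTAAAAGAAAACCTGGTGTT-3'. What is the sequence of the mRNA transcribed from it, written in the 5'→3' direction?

5′-AACACCAGGUUUUCUUUUAGGCGAAUUCCCAAAUAACC-3′

RNA polymerase reads the template 3'→5' and synthesizes mRNA 5'→3' by base-pairing (A→U, T→A, G↔C). The complement of the template is CCAATAAACCCTTAAGCGGATTTTCTTTTGGACCACAA; antiparallel, so 5'→3' the coding strand is AACACCAGGTTTTCTTTTAGGCGAATTCCCAAATAACC. Replace T with U for the mRNA.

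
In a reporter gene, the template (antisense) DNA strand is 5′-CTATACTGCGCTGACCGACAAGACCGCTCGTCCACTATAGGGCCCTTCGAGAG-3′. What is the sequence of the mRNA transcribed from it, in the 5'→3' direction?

5'-CUCUCGAAGGGCCCUAUAGUGGACGAGCGGUCUUGUCGGUCAGCGCAGUAUAG-3'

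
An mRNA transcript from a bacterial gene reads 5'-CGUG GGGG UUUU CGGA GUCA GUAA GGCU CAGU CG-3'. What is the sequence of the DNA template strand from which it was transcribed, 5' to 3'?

Replace U with T to get the coding DNA strand: CGTGGGGGTTTTCGGAGTCAGTAAGGCTCAGTCG. The template strand is its reverse complement (complement GCACCCCCAAAAGCCTCAGTCATTCCGAGTCAGC, then reverse).

5'-CGACTGAGCCTTACTGACTCCGAAAACCCCCACG-3'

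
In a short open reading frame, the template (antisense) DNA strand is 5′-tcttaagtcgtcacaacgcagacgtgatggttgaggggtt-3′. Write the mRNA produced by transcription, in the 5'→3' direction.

5′-AACCCCUCAACCAUCACGUCUGCGUUGUGACGACUUAAGA-3′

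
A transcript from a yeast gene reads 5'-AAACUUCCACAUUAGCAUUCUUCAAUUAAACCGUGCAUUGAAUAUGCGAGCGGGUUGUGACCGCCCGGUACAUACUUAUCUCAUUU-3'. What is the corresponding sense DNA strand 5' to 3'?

5′-AAACTTCCACATTAGCATTCTTCAATTAAACCGTGCATTGAATATGCGAGCGGGTTGTGACCGCCCGGTACATACTTATCTCATTT-3′

The coding DNA strand has the same 5'→3' sequence as the mRNA with U replaced by T.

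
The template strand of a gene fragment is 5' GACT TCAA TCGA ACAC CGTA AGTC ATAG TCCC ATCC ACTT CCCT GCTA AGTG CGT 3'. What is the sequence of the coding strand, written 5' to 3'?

The coding strand is complementary and antiparallel to the template: take the complement (A↔T, G↔C) and reverse.

5'-ACGCACTTAGCAGGGAAGTGGATGGGACTATGACTTACGGTGTTCGATTGAAGTC-3'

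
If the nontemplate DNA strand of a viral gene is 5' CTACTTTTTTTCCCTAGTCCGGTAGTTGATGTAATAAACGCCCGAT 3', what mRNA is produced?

5′-CUACUUUUUUUCCCUAGUCCGGUAGUUGAUGUAAUAAACGCCCGAU-3′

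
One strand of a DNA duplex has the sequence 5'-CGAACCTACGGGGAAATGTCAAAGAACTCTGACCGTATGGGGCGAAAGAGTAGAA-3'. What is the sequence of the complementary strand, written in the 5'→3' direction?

The complement of CGAACCTACGGGGAAATGTCAAAGAACTCTGACCGTATGGGGCGAAAGAGTAGAA is GCTTGGATGCCCCTTTACAGTTTCTTGAGACTGGCATACCCCGCTTTCTCATCTT (A↔T, G↔C). DNA strands are antiparallel, so the complementary strand runs 3'→5'; reversing gives the 5'→3' form.

5'-TTCTACTCTTTCGCCCCATACGGTCAGAGTTCTTTGACATTTCCCCGTAGGTTCG-3'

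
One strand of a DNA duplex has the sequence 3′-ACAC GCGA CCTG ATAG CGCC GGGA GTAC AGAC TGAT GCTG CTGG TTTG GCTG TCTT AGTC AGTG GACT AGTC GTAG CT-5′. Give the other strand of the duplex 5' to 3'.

The strand is given 3'→5', so its complement runs 5'→3' in the same left-to-right order: pair each base A↔T, G↔C.

5'-TGTGCGCTGGACTATCGCGGCCCTCATGTCTGACTACGACGACCAAACCGACAGAATCAGTCACCTGATCAGCATCGA-3'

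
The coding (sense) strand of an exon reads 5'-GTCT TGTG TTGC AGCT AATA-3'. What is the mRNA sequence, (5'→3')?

5′-GUCUUGUGUUGCAGCUAAUA-3′

mRNA has the coding-strand sequence with U in place of T.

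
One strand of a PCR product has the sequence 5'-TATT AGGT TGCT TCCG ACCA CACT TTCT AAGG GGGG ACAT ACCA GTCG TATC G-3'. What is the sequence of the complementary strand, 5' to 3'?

5'-CGATACGACTGGTATGTCCCCCCTTAGAAAGTGTGGTCGGAAGCAACCTAATA-3'

Pairing A↔T and G↔C gives ATAATCCAACGAAGGCTGGTGTGAAAGATTCCCCCCTGTATGGTCAGCATAGC, running 3'→5'. Reverse for the 5'→3' convention.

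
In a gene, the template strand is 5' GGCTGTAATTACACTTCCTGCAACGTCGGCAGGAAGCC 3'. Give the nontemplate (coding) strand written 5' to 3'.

The coding strand is complementary and antiparallel to the template: take the complement (A↔T, G↔C) and reverse.

5'-GGCTTCCTGCCGACGTTGCAGGAAGTGTAATTACAGCC-3'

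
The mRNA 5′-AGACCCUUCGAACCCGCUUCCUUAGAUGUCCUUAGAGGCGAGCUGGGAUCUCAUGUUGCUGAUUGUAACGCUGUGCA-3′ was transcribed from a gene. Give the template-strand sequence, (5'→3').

Replace U with T to get the coding DNA strand: AGACCCTTCGAACCCGCTTCCTTAGATGTCCTTAGAGGCGAGCTGGGATCTCATGTTGCTGATTGTAACGCTGTGCA. The template strand is its reverse complement (complement TCTGGGAAGCTTGGGCGAAGGAATCTACAGGAATCTCCGCTCGACCCTAGAGTACAACGACTAACATTGCGACACGT, then reverse).

5'-TGCACAGCGTTACAATCAGCAACATGAGATCCCAGCTCGCCTCTAAGGACATCTAAGGAAGCGGGTTCGAAGGGTCT-3'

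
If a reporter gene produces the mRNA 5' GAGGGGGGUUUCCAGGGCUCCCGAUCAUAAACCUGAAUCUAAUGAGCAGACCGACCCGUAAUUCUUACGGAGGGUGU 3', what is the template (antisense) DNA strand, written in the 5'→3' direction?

Replace U with T to get the coding DNA strand: GAGGGGGGTTTCCAGGGCTCCCGATCATAAACCTGAATCTAATGAGCAGACCGACCCGTAATTCTTACGGAGGGTGT. The template strand is its reverse complement (complement CTCCCCCCAAAGGTCCCGAGGGCTAGTATTTGGACTTAGATTACTCGTCTGGCTGGGCATTAAGAATGCCTCCCACA, then reverse).

5'-ACACCCTCCGTAAGAATTACGGGTCGGTCTGCTCATTAGATTCAGGTTTATGATCGGGAGCCCTGGAAACCCCCCTC-3'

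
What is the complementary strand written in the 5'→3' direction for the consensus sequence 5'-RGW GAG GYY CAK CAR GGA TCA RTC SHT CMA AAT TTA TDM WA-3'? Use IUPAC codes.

Standard pairs A↔T, G↔C; ambiguity codes pair R↔Y, M↔K, W↔W, S↔S, D↔H. Complement (YCWCTCCRRGTMGTYCCTAGTYAGSDAGKTTTAAATAHKWT), then reverse for 5'→3'.

5′-TWKHATAAATTTKGADSGAYTGATCCYTGMTGRRCCTCWCY-3′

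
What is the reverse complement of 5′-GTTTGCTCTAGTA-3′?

Complement each base (A↔T, G↔C): CAAACGAGATCAT. Then reverse.

5'-TACTAGAGCAAAC-3'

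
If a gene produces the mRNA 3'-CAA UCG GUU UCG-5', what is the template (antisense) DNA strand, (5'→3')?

Written 5'→3' the mRNA is GCUUUGGCUAAC, so the coding DNA strand is GCTTTGGCTAAC. The template is its reverse complement.

5'-GTTAGCCAAAGC-3'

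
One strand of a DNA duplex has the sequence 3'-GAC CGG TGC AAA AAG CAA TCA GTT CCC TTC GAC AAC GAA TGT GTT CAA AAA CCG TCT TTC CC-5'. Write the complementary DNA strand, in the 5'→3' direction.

5'-CTGGCCACGTTTTTCGTTAGTCAAGGGAAGCTGTTGCTTACACAAGTTTTTGGCAGAAAGGG-3'

The strand is given 3'→5', so its complement runs 5'→3' in the same left-to-right order: pair each base A↔T, G↔C.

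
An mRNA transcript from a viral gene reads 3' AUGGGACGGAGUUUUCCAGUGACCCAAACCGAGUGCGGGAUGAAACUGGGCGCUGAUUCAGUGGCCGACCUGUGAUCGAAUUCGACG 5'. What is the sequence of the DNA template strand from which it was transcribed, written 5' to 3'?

5'-TACCCTGCCTCAAAAGGTCACTGGGTTTGGCTCACGCCCTACTTTGACCCGCGACTAAGTCACCGGCTGGACACTAGCTTAAGCTGC-3'

Written 5'→3' the mRNA is GCAGCUUAAGCUAGUGUCCAGCCGGUGACUUAGUCGCGGGUCAAAGUAGGGCGUGAGCCAAACCCAGUGACCUUUUGAGGCAGGGUA, so the coding DNA strand is GCAGCTTAAGCTAGTGTCCAGCCGGTGACTTAGTCGCGGGTCAAAGTAGGGCGTGAGCCAAACCCAGTGACCTTTTGAGGCAGGGTA. The template is its reverse complement.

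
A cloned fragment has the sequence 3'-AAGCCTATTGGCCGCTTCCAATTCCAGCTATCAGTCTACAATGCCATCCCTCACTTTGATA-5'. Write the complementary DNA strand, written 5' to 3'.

5′-TTCGGATAACCGGCGAAGGTTAAGGTCGATAGTCAGATGTTACGGTAGGGAGTGAAACTAT-3′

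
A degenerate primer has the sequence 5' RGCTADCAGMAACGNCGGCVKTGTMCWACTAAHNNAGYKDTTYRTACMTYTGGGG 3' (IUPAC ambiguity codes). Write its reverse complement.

Standard pairs A↔T, G↔C; ambiguity codes pair R↔Y, M↔K, W↔W, D↔H, V↔B, N↔N. Complement (YCGATHGTCKTTGCNGCCGBMACAKGWTGATTDNNTCRMHAARYATGKARACCCC), then reverse for 5'→3'.

5'-CCCCARAKGTAYRAAHMRCTNNDTTAGTWGKACAMBGCCGNCGTTKCTGHTAGCY-3'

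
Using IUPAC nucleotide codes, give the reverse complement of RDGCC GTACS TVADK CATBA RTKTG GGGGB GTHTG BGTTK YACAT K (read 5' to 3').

Standard pairs A↔T, G↔C; ambiguity codes pair R↔Y, K↔M, S↔S, B↔V, D↔H. Complement (YHCGGCATGSABTHMGTAVTYAMACCCCCVCADACVCAAMRTGTAM), then reverse for 5'→3'.

5'-MATGTRMAACVCADACVCCCCCAMAYTVATGMHTBASGTACGGCHY-3'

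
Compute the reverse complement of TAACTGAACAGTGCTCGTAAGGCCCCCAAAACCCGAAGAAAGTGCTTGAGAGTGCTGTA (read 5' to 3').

Complement each base (A↔T, G↔C): ATTGACTTGTCACGAGCATTCCGGGGGTTTTGGGCTTCTTTCACGAACTCTCACGACAT. Then reverse.

5'-TACAGCACTCTCAAGCACTTTCTTCGGGTTTTGGGGGCCTTACGAGCACTGTTCAGTTA-3'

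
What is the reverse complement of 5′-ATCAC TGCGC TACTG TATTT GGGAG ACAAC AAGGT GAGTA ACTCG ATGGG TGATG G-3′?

5'-CCATCACCCATCGAGTTACTCACCTTGTTGTCTCCCAAATACAGTAGCGCAGTGAT-3'

Reading the sequence 3'→5' and pairing each base (A↔T, G↔C) gives the reverse complement directly.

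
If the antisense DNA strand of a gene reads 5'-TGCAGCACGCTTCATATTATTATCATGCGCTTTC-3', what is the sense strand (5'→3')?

The coding strand is complementary and antiparallel to the template: take the complement (A↔T, G↔C) and reverse.

5'-GAAAGCGCATGATAATAATATGAAGCGTGCTGCA-3'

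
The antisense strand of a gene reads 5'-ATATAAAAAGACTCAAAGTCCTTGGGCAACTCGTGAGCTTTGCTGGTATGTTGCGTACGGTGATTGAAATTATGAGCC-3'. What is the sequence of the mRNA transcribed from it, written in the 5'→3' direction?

5'-GGCUCAUAAUUUCAAUCACCGUACGCAACAUACCAGCAAAGCUCACGAGUUGCCCAAGGACUUUGAGUCUUUUUAUAU-3'

RNA polymerase reads the template 3'→5' and synthesizes mRNA 5'→3' by base-pairing (A→U, T→A, G↔C). The complement of the template is TATATTTTTCTGAGTTTCAGGAACCCGTTGAGCACTCGAAACGACCATACAACGCATGCCACTAACTTTAATACTCGG; antiparallel, so 5'→3' the coding strand is GGCTCATAATTTCAATCACCGTACGCAACATACCAGCAAAGCTCACGAGTTGCCCAAGGACTTTGAGTCTTTTTATAT. Replace T with U for the mRNA.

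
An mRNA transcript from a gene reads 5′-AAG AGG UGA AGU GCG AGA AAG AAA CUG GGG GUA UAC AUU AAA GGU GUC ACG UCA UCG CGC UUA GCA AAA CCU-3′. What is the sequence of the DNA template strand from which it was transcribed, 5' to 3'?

5'-AGGTTTTGCTAAGCGCGATGACGTGACACCTTTAATGTATACCCCCAGTTTCTTTCTCGCACTTCACCTCTT-3'

Replace U with T to get the coding DNA strand: AAGAGGTGAAGTGCGAGAAAGAAACTGGGGGTATACATTAAAGGTGTCACGTCATCGCGCTTAGCAAAACCT. The template strand is its reverse complement (complement TTCTCCACTTCACGCTCTTTCTTTGACCCCCATATGTAATTTCCACAGTGCAGTAGCGCGAATCGTTTTGGA, then reverse).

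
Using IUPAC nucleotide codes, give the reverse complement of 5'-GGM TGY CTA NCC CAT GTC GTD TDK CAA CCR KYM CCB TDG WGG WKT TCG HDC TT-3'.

5'-AAGHDCGAAMWCCWCHAVGGKRMYGGTTGMHAHACGACATGGGNTAGRCAKCC-3'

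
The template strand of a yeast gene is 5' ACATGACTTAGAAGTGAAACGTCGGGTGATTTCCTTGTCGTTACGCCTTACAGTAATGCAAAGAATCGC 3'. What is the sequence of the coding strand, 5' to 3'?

5'-GCGATTCTTTGCATTACTGTAAGGCGTAACGACAAGGAAATCACCCGACGTTTCACTTCTAAGTCATGT-3'

The coding strand is complementary and antiparallel to the template: take the complement (A↔T, G↔C) and reverse.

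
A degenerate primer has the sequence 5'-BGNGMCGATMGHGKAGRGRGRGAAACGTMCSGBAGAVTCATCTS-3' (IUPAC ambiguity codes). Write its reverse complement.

Standard pairs A↔T, G↔C; ambiguity codes pair R↔Y, M↔K, S↔S, B↔V, H↔D, N↔N. Complement (VCNCKGCTAKCDCMTCYCYCYCTTTGCAKGSCVTCTBAGTAGAS), then reverse for 5'→3'.

5'-SAGATGABTCTVCSGKACGTTTCYCYCYCTMCDCKATCGKCNCV-3'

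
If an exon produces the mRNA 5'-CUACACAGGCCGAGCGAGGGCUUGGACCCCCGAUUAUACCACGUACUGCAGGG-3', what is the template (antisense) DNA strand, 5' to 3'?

Replace U with T to get the coding DNA strand: CTACACAGGCCGAGCGAGGGCTTGGACCCCCGATTATACCACGTACTGCAGGG. The template strand is its reverse complement (complement GATGTGTCCGGCTCGCTCCCGAACCTGGGGGCTAATATGGTGCATGACGTCCC, then reverse).

5'-CCCTGCAGTACGTGGTATAATCGGGGGTCCAAGCCCTCGCTCGGCCTGTGTAG-3'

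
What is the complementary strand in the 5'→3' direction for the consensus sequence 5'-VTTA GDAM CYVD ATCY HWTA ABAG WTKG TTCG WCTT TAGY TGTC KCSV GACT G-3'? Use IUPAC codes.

5'-CAGTCBSGMGACARCTAAAGWCGAACMAWCTVTTAWDRGATHBRGKTHCTAAB-3'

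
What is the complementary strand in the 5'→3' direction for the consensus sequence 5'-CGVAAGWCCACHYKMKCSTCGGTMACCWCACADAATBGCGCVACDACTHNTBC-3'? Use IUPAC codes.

5'-GVANDAGTHGTBGCGCVATTHTGTGWGGTKACCGASGMKMRDGTGGWCTTBCG-3'

Standard pairs A↔T, G↔C; ambiguity codes pair Y↔R, M↔K, W↔W, S↔S, B↔V, D↔H, N↔N. Complement (GCBTTCWGGTGDRMKMGSAGCCAKTGGWGTGTHTTAVCGCGBTGHTGADNAVG), then reverse for 5'→3'.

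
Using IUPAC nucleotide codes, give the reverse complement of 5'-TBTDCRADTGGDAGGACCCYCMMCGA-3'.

Standard pairs A↔T, G↔C; ambiguity codes pair R↔Y, M↔K, B↔V, D↔H. Complement (AVAHGYTHACCHTCCTGGGRGKKGCT), then reverse for 5'→3'.

5'-TCGKKGRGGGTCCTHCCAHTYGHAVA-3'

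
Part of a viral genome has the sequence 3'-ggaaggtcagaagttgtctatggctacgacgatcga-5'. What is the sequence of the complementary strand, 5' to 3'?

The strand is given 3'→5', so its complement runs 5'→3' in the same left-to-right order: pair each base A↔T, G↔C.

5'-CCTTCCAGTCTTCAACAGATACCGATGCTGCTAGCT-3'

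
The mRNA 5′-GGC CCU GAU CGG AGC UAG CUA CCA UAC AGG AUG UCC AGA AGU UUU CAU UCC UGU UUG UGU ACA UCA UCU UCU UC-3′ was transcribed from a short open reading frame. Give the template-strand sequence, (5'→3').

5'-GAAGAAGATGATGTACACAAACAGGAATGAAAACTTCTGGACATCCTGTATGGTAGCTAGCTCCGATCAGGGCC-3'

Replace U with T to get the coding DNA strand: GGCCCTGATCGGAGCTAGCTACCATACAGGATGTCCAGAAGTTTTCATTCCTGTTTGTGTACATCATCTTCTTC. The template strand is its reverse complement (complement CCGGGACTAGCCTCGATCGATGGTATGTCCTACAGGTCTTCAAAAGTAAGGACAAACACATGTAGTAGAAGAAG, then reverse).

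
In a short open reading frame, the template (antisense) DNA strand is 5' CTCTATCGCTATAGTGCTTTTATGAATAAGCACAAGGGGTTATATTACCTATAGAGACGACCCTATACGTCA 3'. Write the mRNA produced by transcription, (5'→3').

5′-UGACGUAUAGGGUCGUCUCUAUAGGUAAUAUAACCCCUUGUGCUUAUUCAUAAAAGCACUAUAGCGAUAGAG-3′

RNA polymerase reads the template 3'→5' and synthesizes mRNA 5'→3' by base-pairing (A→U, T→A, G↔C). The complement of the template is GAGATAGCGATATCACGAAAATACTTATTCGTGTTCCCCAATATAATGGATATCTCTGCTGGGATATGCAGT; antiparallel, so 5'→3' the coding strand is TGACGTATAGGGTCGTCTCTATAGGTAATATAACCCCTTGTGCTTATTCATAAAAGCACTATAGCGATAGAG. Replace T with U for the mRNA.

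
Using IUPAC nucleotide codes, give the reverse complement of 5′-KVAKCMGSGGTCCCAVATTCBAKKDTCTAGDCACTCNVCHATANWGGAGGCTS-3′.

Standard pairs A↔T, G↔C; ambiguity codes pair M↔K, W↔W, S↔S, B↔V, D↔H, N↔N. Complement (MBTMGKCSCCAGGGTBTAAGVTMMHAGATCHGTGAGNBGDTATNWCCTCCGAS), then reverse for 5'→3'.

5'-SAGCCTCCWNTATDGBNGAGTGHCTAGAHMMTVGAATBTGGGACCSCKGMTBM-3'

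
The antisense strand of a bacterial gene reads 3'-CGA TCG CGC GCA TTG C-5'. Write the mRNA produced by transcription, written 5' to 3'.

Reading the template 3'→5' as shown, RNA polymerase pairs each base (A→U, T→A, G↔C) to build mRNA 5'→3' directly.

5'-GCUAGCGCGCGUAACG-3'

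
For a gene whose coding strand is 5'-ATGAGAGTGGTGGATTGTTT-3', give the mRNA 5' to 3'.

mRNA has the coding-strand sequence with U in place of T.

5'-AUGAGAGUGGUGGAUUGUUU-3'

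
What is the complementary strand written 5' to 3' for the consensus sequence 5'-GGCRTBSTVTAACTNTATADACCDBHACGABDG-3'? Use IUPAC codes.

5′-CHVTCGTDVHGGTHTATANAGTTABASVAYGCC-3′

Standard pairs A↔T, G↔C; ambiguity codes pair R↔Y, S↔S, B↔V, D↔H, N↔N. Complement (CCGYAVSABATTGANATATHTGGHVDTGCTVHC), then reverse for 5'→3'.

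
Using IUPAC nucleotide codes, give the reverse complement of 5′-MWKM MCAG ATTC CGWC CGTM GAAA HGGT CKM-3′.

Standard pairs A↔T, G↔C; ambiguity codes pair M↔K, W↔W, H↔D. Complement (KWMKKGTCTAAGGCWGGCAKCTTTDCCAGMK), then reverse for 5'→3'.

5'-KMGACCDTTTCKACGGWCGGAATCTGKKMWK-3'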